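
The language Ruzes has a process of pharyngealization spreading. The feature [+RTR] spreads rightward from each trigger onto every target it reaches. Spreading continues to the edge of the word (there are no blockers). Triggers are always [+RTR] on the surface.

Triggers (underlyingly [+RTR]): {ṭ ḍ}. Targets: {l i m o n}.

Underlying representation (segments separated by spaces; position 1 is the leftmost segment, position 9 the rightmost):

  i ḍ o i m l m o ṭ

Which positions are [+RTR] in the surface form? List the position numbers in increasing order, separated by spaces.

From /ḍ/ at 2 rightward: 3 /o/ → [+RTR]; 4 /i/ → [+RTR]; 5 /m/ → [+RTR]; 6 /l/ → [+RTR]; 7 /m/ → [+RTR]; 8 /o/ → [+RTR]; 9 /ṭ/ is itself a trigger — this domain ends here.
From /ṭ/ at 9 rightward: word edge.
Target with no active source: position 1 stays [-emphatic].

2 3 4 5 6 7 8 9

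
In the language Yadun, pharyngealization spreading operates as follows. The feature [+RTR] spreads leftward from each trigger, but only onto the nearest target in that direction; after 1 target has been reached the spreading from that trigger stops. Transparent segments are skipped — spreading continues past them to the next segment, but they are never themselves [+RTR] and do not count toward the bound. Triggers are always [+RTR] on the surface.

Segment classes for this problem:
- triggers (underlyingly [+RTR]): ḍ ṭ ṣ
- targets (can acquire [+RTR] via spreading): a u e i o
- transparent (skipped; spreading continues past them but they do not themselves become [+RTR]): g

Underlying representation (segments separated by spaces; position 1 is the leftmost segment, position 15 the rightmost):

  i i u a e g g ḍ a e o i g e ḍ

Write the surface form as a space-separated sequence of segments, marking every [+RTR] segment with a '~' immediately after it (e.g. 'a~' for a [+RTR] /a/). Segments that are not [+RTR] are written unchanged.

i i u a e~ g g ḍ~ a e o i g e~ ḍ~

From /ḍ/ at 8 leftward: 7 /g/ transparent; 6 /g/ transparent; 5 /e/ → [+RTR]; bound reached.
From /ḍ/ at 15 leftward: 14 /e/ → [+RTR]; bound reached.
Targets with no active source: positions 1 2 3 4 9 10 11 12 stay [-emphatic].
[+RTR] positions on the surface: 5 8 14 15.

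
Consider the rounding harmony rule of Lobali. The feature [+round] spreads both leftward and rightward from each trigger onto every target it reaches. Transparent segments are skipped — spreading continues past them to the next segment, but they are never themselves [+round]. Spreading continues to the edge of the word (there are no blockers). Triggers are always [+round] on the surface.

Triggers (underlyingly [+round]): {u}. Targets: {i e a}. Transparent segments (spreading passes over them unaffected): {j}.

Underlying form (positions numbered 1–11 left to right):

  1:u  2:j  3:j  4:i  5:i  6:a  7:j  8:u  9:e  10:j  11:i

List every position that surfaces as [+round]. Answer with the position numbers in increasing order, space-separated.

1 4 5 6 8 9 11

From /u/ at 1 rightward: 2 /j/ transparent; 3 /j/ transparent; 4 /i/ → [+round]; 5 /i/ → [+round]; 6 /a/ → [+round]; 7 /j/ transparent; 8 /u/ is itself a trigger — this domain ends here.
From /u/ at 1 leftward: word edge.
From /u/ at 8 rightward: 9 /e/ → [+round]; 10 /j/ transparent; 11 /i/ → [+round]; word edge.
From /u/ at 8 leftward: 7 /j/ transparent; 6 /a/ → [+round]; 5 /i/ → [+round]; 4 /i/ → [+round]; 3 /j/ transparent; 2 /j/ transparent; 1 /u/ is itself a trigger — this domain ends here.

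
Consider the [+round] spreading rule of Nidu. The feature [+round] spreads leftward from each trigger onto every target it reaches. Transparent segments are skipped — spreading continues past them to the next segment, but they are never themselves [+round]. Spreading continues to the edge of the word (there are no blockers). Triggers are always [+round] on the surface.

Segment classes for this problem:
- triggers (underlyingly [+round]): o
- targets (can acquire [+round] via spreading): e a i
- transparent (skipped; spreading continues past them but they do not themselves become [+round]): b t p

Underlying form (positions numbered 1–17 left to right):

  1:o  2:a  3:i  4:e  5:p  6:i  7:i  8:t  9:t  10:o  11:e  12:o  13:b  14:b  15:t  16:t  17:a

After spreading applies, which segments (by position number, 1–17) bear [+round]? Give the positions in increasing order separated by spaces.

1 2 3 4 6 7 10 11 12

From /o/ at 1 leftward: word edge.
From /o/ at 10 leftward: 9 /t/ transparent; 8 /t/ transparent; 7 /i/ → [+round]; 6 /i/ → [+round]; 5 /p/ transparent; 4 /e/ → [+round]; 3 /i/ → [+round]; 2 /a/ → [+round]; 1 /o/ is itself a trigger — this domain ends here.
From /o/ at 12 leftward: 11 /e/ → [+round]; 10 /o/ is itself a trigger — this domain ends here.
Target with no active source: position 17 stays [-round].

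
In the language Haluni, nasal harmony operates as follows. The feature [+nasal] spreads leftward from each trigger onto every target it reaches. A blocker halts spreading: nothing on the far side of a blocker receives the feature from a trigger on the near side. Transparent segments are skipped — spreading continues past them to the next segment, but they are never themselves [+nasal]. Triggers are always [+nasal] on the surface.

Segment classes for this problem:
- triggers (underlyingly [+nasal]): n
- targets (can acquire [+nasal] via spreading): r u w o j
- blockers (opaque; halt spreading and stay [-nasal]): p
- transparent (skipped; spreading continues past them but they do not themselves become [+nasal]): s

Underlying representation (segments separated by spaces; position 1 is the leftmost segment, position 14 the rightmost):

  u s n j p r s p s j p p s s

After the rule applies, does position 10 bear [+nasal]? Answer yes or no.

no

From /n/ at 3 leftward: 2 /s/ transparent; 1 /u/ → [+nasal]; word edge.
Targets with no active source: positions 4 6 10 stay [-nasal].
[+nasal] positions on the surface: 1 3.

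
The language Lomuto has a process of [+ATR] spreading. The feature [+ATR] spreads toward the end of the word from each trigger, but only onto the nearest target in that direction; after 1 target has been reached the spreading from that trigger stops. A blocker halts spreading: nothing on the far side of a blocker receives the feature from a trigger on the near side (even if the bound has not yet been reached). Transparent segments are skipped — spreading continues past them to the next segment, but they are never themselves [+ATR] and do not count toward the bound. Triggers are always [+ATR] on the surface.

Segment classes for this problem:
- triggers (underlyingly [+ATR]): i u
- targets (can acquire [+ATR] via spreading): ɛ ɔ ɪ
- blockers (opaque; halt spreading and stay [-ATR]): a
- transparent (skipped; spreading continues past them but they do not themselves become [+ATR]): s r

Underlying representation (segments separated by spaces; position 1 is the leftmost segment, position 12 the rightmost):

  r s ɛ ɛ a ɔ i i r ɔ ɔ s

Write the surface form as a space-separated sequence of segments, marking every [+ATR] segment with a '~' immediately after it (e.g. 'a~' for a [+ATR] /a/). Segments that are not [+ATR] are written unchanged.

From /i/ at 7 rightward: 8 /i/ is itself a trigger — this domain ends here.
From /i/ at 8 rightward: 9 /r/ transparent; 10 /ɔ/ → [+ATR]; bound reached.
Targets with no active source: positions 3 4 6 11 stay [-ATR].
[+ATR] positions on the surface: 7 8 10.

r s ɛ ɛ a ɔ i~ i~ r ɔ~ ɔ s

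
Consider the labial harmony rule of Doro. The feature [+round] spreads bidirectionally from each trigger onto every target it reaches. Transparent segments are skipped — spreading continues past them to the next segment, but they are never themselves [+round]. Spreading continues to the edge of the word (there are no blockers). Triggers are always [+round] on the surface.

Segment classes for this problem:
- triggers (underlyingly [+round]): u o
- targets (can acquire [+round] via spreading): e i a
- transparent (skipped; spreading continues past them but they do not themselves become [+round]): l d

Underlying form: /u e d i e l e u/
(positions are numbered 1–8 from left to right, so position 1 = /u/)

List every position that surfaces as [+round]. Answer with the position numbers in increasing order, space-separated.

From /u/ at 1 rightward: 2 /e/ → [+round]; 3 /d/ transparent; 4 /i/ → [+round]; 5 /e/ → [+round]; 6 /l/ transparent; 7 /e/ → [+round]; 8 /u/ is itself a trigger — this domain ends here.
From /u/ at 1 leftward: word edge.
From /u/ at 8 rightward: word edge.
From /u/ at 8 leftward: 7 /e/ → [+round]; 6 /l/ transparent; 5 /e/ → [+round]; 4 /i/ → [+round]; 3 /d/ transparent; 2 /e/ → [+round]; 1 /u/ is itself a trigger — this domain ends here.

1 2 4 5 7 8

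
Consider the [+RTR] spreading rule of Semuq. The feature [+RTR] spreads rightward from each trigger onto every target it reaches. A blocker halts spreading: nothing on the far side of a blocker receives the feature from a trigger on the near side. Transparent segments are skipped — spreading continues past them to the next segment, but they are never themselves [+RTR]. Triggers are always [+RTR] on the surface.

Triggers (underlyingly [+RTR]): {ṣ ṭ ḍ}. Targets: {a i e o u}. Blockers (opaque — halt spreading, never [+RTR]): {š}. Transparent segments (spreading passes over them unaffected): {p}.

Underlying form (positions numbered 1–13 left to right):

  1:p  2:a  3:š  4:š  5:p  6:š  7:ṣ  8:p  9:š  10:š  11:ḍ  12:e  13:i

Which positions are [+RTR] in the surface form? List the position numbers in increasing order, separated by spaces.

From /ṣ/ at 7 rightward: 8 /p/ transparent; 9 /š/ blocks.
From /ḍ/ at 11 rightward: 12 /e/ → [+RTR]; 13 /i/ → [+RTR]; word edge.
Target with no active source: position 2 stays [-emphatic].

7 11 12 13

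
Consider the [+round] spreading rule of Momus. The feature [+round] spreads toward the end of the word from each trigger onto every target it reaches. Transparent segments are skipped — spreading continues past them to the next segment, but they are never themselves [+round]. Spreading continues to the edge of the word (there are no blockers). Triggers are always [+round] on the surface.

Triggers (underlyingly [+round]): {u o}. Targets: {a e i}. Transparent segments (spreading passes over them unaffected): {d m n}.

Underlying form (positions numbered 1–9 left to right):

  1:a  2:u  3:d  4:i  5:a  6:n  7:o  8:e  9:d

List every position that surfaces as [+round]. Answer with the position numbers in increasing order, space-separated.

2 4 5 7 8

From /u/ at 2 rightward: 3 /d/ transparent; 4 /i/ → [+round]; 5 /a/ → [+round]; 6 /n/ transparent; 7 /o/ is itself a trigger — this domain ends here.
From /o/ at 7 rightward: 8 /e/ → [+round]; 9 /d/ transparent; word edge.
Target with no active source: position 1 stays [-round].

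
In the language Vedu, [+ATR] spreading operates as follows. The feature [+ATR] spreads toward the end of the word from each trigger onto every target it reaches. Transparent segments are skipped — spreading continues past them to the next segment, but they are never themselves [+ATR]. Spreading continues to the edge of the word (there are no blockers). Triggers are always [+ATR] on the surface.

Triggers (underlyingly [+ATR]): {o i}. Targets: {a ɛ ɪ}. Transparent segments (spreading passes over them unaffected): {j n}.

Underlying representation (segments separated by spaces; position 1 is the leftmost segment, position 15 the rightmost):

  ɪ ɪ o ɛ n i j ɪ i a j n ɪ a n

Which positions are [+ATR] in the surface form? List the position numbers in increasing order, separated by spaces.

3 4 6 8 9 10 13 14

From /o/ at 3 rightward: 4 /ɛ/ → [+ATR]; 5 /n/ transparent; 6 /i/ is itself a trigger — this domain ends here.
From /i/ at 6 rightward: 7 /j/ transparent; 8 /ɪ/ → [+ATR]; 9 /i/ is itself a trigger — this domain ends here.
From /i/ at 9 rightward: 10 /a/ → [+ATR]; 11 /j/ transparent; 12 /n/ transparent; 13 /ɪ/ → [+ATR]; 14 /a/ → [+ATR]; 15 /n/ transparent; word edge.
Targets with no active source: positions 1 2 stay [-ATR].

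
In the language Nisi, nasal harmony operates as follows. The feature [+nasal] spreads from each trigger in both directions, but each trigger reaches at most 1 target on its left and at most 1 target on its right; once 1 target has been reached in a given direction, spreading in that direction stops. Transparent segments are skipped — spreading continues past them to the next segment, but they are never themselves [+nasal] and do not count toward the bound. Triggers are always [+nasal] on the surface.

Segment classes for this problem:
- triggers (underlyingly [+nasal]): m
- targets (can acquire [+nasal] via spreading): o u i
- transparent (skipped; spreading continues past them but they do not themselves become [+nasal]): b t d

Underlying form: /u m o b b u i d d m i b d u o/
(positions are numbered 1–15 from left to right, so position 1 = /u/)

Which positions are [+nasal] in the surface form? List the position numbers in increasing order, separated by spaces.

From /m/ at 2 rightward: 3 /o/ → [+nasal]; bound reached.
From /m/ at 2 leftward: 1 /u/ → [+nasal]; bound reached.
From /m/ at 10 rightward: 11 /i/ → [+nasal]; bound reached.
From /m/ at 10 leftward: 9 /d/ transparent; 8 /d/ transparent; 7 /i/ → [+nasal]; bound reached.
Targets with no active source: positions 6 14 15 stay [-nasal].

1 2 3 7 10 11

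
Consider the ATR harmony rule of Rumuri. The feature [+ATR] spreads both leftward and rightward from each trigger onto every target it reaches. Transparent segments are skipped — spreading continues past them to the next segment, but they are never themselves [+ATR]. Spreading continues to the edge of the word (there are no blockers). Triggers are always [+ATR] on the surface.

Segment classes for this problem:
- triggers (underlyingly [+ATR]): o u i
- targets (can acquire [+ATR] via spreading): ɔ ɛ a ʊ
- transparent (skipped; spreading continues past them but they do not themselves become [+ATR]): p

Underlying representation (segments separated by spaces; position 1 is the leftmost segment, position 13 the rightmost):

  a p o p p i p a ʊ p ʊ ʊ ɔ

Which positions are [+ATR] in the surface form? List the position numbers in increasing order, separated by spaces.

1 3 6 8 9 11 12 13

From /o/ at 3 rightward: 4 /p/ transparent; 5 /p/ transparent; 6 /i/ is itself a trigger — this domain ends here.
From /o/ at 3 leftward: 2 /p/ transparent; 1 /a/ → [+ATR]; word edge.
From /i/ at 6 rightward: 7 /p/ transparent; 8 /a/ → [+ATR]; 9 /ʊ/ → [+ATR]; 10 /p/ transparent; 11 /ʊ/ → [+ATR]; 12 /ʊ/ → [+ATR]; 13 /ɔ/ → [+ATR]; word edge.
From /i/ at 6 leftward: 5 /p/ transparent; 4 /p/ transparent; 3 /o/ is itself a trigger — this domain ends here.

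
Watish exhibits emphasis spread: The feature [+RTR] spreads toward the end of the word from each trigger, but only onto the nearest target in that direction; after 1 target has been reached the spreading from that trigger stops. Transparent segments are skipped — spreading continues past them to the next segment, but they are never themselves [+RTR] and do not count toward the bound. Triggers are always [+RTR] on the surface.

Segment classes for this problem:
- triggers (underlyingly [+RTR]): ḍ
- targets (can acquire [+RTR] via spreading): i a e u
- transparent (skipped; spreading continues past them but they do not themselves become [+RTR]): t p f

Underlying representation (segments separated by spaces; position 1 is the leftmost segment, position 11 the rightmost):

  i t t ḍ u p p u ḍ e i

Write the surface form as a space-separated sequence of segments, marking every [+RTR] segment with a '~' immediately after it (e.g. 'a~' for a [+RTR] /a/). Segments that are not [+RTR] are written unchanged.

i t t ḍ~ u~ p p u ḍ~ e~ i

From /ḍ/ at 4 rightward: 5 /u/ → [+RTR]; bound reached.
From /ḍ/ at 9 rightward: 10 /e/ → [+RTR]; bound reached.
Targets with no active source: positions 1 8 11 stay [-emphatic].
[+RTR] positions on the surface: 4 5 9 10.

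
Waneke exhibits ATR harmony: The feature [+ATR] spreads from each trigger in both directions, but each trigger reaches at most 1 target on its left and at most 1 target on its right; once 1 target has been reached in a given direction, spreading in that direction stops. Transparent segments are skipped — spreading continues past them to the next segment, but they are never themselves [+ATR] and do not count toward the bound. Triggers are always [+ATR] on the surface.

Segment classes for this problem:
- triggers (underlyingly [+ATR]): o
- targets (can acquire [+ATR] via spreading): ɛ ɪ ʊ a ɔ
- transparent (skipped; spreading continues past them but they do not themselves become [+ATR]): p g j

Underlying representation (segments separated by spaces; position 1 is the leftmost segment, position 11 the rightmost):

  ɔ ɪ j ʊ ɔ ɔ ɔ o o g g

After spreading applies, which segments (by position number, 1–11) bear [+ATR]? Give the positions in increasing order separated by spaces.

7 8 9

From /o/ at 8 rightward: 9 /o/ is itself a trigger — this domain ends here.
From /o/ at 8 leftward: 7 /ɔ/ → [+ATR]; bound reached.
From /o/ at 9 rightward: 10 /g/ transparent; 11 /g/ transparent; word edge.
From /o/ at 9 leftward: 8 /o/ is itself a trigger — this domain ends here.
Targets with no active source: positions 1 2 4 5 6 stay [-ATR].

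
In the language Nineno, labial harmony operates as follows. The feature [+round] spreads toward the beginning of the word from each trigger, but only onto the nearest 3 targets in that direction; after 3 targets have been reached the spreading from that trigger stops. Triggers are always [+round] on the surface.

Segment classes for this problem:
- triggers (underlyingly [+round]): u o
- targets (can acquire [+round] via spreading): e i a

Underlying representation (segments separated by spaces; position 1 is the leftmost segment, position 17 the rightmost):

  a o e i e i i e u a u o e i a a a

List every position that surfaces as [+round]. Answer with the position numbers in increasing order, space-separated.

From /o/ at 2 leftward: 1 /a/ → [+round]; word edge.
From /u/ at 9 leftward: 8 /e/ → [+round]; 7 /i/ → [+round]; 6 /i/ → [+round]; bound reached.
From /u/ at 11 leftward: 10 /a/ → [+round]; 9 /u/ is itself a trigger — this domain ends here.
From /o/ at 12 leftward: 11 /u/ is itself a trigger — this domain ends here.
Targets with no active source: positions 3 4 5 13 14 15 16 17 stay [-round].

1 2 6 7 8 9 10 11 12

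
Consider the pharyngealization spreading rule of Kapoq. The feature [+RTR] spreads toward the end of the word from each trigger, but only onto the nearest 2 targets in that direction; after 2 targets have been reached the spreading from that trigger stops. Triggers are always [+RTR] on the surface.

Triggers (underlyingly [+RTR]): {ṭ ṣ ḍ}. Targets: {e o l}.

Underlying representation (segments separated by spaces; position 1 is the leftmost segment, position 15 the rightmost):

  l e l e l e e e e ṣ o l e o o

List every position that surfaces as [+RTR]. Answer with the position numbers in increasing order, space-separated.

10 11 12

From /ṣ/ at 10 rightward: 11 /o/ → [+RTR]; 12 /l/ → [+RTR]; bound reached.
Targets with no active source: positions 1 2 3 4 5 6 7 8 9 13 14 15 stay [-emphatic].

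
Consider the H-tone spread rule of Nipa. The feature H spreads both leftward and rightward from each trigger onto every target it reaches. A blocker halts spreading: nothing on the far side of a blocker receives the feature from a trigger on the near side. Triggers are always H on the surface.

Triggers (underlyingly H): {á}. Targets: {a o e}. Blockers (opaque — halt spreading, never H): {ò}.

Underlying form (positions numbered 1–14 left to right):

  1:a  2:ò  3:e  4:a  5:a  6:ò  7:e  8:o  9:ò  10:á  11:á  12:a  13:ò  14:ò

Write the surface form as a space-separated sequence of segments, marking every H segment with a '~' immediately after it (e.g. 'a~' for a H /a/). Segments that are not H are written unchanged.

a ò e a a ò e o ò á~ á~ a~ ò ò

From /á/ at 10 rightward: 11 /á/ is itself a trigger — this domain ends here.
From /á/ at 10 leftward: 9 /ò/ blocks.
From /á/ at 11 rightward: 12 /a/ → H; 13 /ò/ blocks.
From /á/ at 11 leftward: 10 /á/ is itself a trigger — this domain ends here.
Targets with no active source: positions 1 3 4 5 7 8 stay [-high tone].
H positions on the surface: 10 11 12.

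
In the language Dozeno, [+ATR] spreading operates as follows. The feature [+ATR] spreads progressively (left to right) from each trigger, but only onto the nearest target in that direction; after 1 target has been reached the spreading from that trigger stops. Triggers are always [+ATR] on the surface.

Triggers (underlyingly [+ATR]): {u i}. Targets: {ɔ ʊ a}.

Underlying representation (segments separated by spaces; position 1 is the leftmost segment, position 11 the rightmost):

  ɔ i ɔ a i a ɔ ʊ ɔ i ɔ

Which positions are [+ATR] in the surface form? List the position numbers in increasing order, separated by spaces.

From /i/ at 2 rightward: 3 /ɔ/ → [+ATR]; bound reached.
From /i/ at 5 rightward: 6 /a/ → [+ATR]; bound reached.
From /i/ at 10 rightward: 11 /ɔ/ → [+ATR]; bound reached.
Targets with no active source: positions 1 4 7 8 9 stay [-ATR].

2 3 5 6 10 11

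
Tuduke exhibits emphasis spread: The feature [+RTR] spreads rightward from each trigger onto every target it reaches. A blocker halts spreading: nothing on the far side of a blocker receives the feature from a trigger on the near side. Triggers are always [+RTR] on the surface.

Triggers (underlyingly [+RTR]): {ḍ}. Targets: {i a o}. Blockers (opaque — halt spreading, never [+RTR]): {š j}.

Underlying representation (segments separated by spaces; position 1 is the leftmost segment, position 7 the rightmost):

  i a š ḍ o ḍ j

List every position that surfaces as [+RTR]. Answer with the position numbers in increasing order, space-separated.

From /ḍ/ at 4 rightward: 5 /o/ → [+RTR]; 6 /ḍ/ is itself a trigger — this domain ends here.
From /ḍ/ at 6 rightward: 7 /j/ blocks.
Targets with no active source: positions 1 2 stay [-emphatic].

4 5 6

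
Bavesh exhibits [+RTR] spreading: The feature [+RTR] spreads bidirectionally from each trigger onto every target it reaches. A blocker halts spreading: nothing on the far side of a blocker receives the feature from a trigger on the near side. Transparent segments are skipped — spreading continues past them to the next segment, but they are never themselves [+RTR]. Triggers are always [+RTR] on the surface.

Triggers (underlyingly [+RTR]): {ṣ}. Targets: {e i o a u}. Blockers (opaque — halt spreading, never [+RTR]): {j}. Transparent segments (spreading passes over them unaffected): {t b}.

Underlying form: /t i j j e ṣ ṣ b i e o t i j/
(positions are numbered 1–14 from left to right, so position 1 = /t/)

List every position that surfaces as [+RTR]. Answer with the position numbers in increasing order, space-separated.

5 6 7 9 10 11 13

From /ṣ/ at 6 rightward: 7 /ṣ/ is itself a trigger — this domain ends here.
From /ṣ/ at 6 leftward: 5 /e/ → [+RTR]; 4 /j/ blocks.
From /ṣ/ at 7 rightward: 8 /b/ transparent; 9 /i/ → [+RTR]; 10 /e/ → [+RTR]; 11 /o/ → [+RTR]; 12 /t/ transparent; 13 /i/ → [+RTR]; 14 /j/ blocks.
From /ṣ/ at 7 leftward: 6 /ṣ/ is itself a trigger — this domain ends here.
Target with no active source: position 2 stays [-emphatic].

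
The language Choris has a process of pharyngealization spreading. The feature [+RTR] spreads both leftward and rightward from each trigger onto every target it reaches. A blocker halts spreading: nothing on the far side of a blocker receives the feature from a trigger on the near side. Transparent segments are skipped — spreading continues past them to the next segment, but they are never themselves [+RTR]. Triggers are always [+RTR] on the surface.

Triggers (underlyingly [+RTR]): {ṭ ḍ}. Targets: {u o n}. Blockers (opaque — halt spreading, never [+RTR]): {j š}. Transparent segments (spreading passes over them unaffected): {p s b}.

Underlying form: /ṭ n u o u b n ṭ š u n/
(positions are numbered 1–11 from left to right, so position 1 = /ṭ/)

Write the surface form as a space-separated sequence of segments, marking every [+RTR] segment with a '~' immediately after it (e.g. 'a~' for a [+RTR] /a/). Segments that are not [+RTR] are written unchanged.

From /ṭ/ at 1 rightward: 2 /n/ → [+RTR]; 3 /u/ → [+RTR]; 4 /o/ → [+RTR]; 5 /u/ → [+RTR]; 6 /b/ transparent; 7 /n/ → [+RTR]; 8 /ṭ/ is itself a trigger — this domain ends here.
From /ṭ/ at 1 leftward: word edge.
From /ṭ/ at 8 rightward: 9 /š/ blocks.
From /ṭ/ at 8 leftward: 7 /n/ → [+RTR]; 6 /b/ transparent; 5 /u/ → [+RTR]; 4 /o/ → [+RTR]; 3 /u/ → [+RTR]; 2 /n/ → [+RTR]; 1 /ṭ/ is itself a trigger — this domain ends here.
Targets with no active source: positions 10 11 stay [-emphatic].
[+RTR] positions on the surface: 1 2 3 4 5 7 8.

ṭ~ n~ u~ o~ u~ b n~ ṭ~ š u n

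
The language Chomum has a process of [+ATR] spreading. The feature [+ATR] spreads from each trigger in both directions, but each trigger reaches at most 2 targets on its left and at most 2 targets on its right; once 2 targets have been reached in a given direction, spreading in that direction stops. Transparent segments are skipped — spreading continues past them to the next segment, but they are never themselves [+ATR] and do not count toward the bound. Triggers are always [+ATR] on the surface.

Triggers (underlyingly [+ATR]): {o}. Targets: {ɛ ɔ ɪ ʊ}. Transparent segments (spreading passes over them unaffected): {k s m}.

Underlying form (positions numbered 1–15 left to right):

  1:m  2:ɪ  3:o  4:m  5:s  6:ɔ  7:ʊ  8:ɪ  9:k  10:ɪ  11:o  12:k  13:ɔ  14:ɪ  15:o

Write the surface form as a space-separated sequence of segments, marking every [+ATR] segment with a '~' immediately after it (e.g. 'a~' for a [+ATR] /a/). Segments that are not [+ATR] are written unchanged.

m ɪ~ o~ m s ɔ~ ʊ~ ɪ~ k ɪ~ o~ k ɔ~ ɪ~ o~

From /o/ at 3 rightward: 4 /m/ transparent; 5 /s/ transparent; 6 /ɔ/ → [+ATR]; 7 /ʊ/ → [+ATR]; bound reached.
From /o/ at 3 leftward: 2 /ɪ/ → [+ATR]; 1 /m/ transparent; word edge.
From /o/ at 11 rightward: 12 /k/ transparent; 13 /ɔ/ → [+ATR]; 14 /ɪ/ → [+ATR]; bound reached.
From /o/ at 11 leftward: 10 /ɪ/ → [+ATR]; 9 /k/ transparent; 8 /ɪ/ → [+ATR]; bound reached.
From /o/ at 15 rightward: word edge.
From /o/ at 15 leftward: 14 /ɪ/ → [+ATR]; 13 /ɔ/ → [+ATR]; bound reached.
[+ATR] positions on the surface: 2 3 6 7 8 10 11 13 14 15.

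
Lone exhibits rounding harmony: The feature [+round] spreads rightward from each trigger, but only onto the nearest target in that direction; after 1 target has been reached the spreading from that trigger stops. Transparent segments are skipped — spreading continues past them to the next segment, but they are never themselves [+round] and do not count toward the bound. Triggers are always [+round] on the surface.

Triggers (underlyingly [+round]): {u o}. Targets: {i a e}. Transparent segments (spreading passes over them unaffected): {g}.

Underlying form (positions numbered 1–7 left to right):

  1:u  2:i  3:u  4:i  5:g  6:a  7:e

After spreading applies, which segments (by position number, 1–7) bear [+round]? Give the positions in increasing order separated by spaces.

From /u/ at 1 rightward: 2 /i/ → [+round]; bound reached.
From /u/ at 3 rightward: 4 /i/ → [+round]; bound reached.
Targets with no active source: positions 6 7 stay [-round].

1 2 3 4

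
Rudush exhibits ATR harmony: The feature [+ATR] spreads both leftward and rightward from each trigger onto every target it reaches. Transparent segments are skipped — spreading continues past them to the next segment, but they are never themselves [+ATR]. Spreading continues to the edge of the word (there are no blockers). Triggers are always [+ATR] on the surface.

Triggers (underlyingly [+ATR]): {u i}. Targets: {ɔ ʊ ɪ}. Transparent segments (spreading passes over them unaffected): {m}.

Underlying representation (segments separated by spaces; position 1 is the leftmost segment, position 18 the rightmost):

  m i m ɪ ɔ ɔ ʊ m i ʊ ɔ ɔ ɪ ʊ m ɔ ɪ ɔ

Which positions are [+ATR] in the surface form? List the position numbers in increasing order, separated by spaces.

2 4 5 6 7 9 10 11 12 13 14 16 17 18

From /i/ at 2 rightward: 3 /m/ transparent; 4 /ɪ/ → [+ATR]; 5 /ɔ/ → [+ATR]; 6 /ɔ/ → [+ATR]; 7 /ʊ/ → [+ATR]; 8 /m/ transparent; 9 /i/ is itself a trigger — this domain ends here.
From /i/ at 2 leftward: 1 /m/ transparent; word edge.
From /i/ at 9 rightward: 10 /ʊ/ → [+ATR]; 11 /ɔ/ → [+ATR]; 12 /ɔ/ → [+ATR]; 13 /ɪ/ → [+ATR]; 14 /ʊ/ → [+ATR]; 15 /m/ transparent; 16 /ɔ/ → [+ATR]; 17 /ɪ/ → [+ATR]; 18 /ɔ/ → [+ATR]; word edge.
From /i/ at 9 leftward: 8 /m/ transparent; 7 /ʊ/ → [+ATR]; 6 /ɔ/ → [+ATR]; 5 /ɔ/ → [+ATR]; 4 /ɪ/ → [+ATR]; 3 /m/ transparent; 2 /i/ is itself a trigger — this domain ends here.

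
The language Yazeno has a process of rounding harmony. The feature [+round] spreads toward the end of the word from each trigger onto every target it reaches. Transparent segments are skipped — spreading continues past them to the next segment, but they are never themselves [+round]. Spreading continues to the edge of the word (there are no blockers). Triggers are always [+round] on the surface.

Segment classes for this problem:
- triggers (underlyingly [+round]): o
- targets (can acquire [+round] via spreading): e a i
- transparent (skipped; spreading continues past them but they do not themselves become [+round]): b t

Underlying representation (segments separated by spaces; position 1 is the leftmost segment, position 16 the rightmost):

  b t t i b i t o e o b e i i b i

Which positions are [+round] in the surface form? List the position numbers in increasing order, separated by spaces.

From /o/ at 8 rightward: 9 /e/ → [+round]; 10 /o/ is itself a trigger — this domain ends here.
From /o/ at 10 rightward: 11 /b/ transparent; 12 /e/ → [+round]; 13 /i/ → [+round]; 14 /i/ → [+round]; 15 /b/ transparent; 16 /i/ → [+round]; word edge.
Targets with no active source: positions 4 6 stay [-round].

8 9 10 12 13 14 16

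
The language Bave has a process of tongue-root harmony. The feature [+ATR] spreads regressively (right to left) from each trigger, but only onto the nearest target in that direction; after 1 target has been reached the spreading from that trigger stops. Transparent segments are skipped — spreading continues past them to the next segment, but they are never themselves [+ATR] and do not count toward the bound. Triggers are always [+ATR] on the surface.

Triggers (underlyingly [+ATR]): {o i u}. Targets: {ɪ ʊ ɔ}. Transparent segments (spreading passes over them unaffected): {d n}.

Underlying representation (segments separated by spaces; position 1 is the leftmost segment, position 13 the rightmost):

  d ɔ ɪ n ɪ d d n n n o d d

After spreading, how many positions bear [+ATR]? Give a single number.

2

From /o/ at 11 leftward: 10 /n/ transparent; 9 /n/ transparent; 8 /n/ transparent; 7 /d/ transparent; 6 /d/ transparent; 5 /ɪ/ → [+ATR]; bound reached.
Targets with no active source: positions 2 3 stay [-ATR].
[+ATR] positions on the surface: 5 11.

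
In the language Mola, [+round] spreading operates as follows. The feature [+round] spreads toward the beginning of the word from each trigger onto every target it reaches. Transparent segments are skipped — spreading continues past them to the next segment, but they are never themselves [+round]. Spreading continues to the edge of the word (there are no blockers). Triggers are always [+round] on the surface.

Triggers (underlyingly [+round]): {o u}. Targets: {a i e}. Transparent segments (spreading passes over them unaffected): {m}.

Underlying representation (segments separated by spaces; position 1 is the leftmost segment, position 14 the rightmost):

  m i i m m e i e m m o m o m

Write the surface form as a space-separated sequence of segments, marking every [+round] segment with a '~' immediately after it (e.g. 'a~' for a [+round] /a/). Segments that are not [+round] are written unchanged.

From /o/ at 11 leftward: 10 /m/ transparent; 9 /m/ transparent; 8 /e/ → [+round]; 7 /i/ → [+round]; 6 /e/ → [+round]; 5 /m/ transparent; 4 /m/ transparent; 3 /i/ → [+round]; 2 /i/ → [+round]; 1 /m/ transparent; word edge.
From /o/ at 13 leftward: 12 /m/ transparent; 11 /o/ is itself a trigger — this domain ends here.
[+round] positions on the surface: 2 3 6 7 8 11 13.

m i~ i~ m m e~ i~ e~ m m o~ m o~ m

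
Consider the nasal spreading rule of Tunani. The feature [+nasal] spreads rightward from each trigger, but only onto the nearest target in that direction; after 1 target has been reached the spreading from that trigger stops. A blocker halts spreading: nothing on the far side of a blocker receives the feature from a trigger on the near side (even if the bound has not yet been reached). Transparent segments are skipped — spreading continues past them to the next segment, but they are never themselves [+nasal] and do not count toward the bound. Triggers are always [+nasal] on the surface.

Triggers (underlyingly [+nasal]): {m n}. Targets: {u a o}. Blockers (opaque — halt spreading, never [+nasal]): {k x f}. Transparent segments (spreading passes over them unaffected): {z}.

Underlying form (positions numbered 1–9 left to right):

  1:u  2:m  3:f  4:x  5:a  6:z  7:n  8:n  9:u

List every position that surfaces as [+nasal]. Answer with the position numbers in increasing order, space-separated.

2 7 8 9

From /m/ at 2 rightward: 3 /f/ blocks.
From /n/ at 7 rightward: 8 /n/ is itself a trigger — this domain ends here.
From /n/ at 8 rightward: 9 /u/ → [+nasal]; bound reached.
Targets with no active source: positions 1 5 stay [-nasal].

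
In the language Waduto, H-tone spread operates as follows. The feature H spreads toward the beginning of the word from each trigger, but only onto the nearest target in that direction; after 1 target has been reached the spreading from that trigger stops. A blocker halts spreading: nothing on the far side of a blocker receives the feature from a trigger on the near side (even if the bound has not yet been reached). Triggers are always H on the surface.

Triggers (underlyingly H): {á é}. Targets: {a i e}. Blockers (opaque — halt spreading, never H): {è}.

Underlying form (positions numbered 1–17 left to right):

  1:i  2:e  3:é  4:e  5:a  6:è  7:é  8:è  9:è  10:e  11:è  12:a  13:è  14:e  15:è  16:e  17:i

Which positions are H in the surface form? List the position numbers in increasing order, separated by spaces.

2 3 7

From /é/ at 3 leftward: 2 /e/ → H; bound reached.
From /é/ at 7 leftward: 6 /è/ blocks.
Targets with no active source: positions 1 4 5 10 12 14 16 17 stay [-high tone].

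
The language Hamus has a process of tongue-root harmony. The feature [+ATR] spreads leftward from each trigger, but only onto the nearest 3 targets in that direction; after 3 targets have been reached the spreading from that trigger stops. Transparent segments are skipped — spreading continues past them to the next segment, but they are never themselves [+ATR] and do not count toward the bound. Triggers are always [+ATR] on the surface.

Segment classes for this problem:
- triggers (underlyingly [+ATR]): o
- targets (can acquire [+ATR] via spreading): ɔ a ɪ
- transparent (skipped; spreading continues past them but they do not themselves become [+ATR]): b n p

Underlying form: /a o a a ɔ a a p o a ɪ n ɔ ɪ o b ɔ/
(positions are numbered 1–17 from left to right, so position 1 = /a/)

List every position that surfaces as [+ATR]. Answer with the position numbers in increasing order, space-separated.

1 2 5 6 7 9 11 13 14 15

From /o/ at 2 leftward: 1 /a/ → [+ATR]; word edge.
From /o/ at 9 leftward: 8 /p/ transparent; 7 /a/ → [+ATR]; 6 /a/ → [+ATR]; 5 /ɔ/ → [+ATR]; bound reached.
From /o/ at 15 leftward: 14 /ɪ/ → [+ATR]; 13 /ɔ/ → [+ATR]; 12 /n/ transparent; 11 /ɪ/ → [+ATR]; bound reached.
Targets with no active source: positions 3 4 10 17 stay [-ATR].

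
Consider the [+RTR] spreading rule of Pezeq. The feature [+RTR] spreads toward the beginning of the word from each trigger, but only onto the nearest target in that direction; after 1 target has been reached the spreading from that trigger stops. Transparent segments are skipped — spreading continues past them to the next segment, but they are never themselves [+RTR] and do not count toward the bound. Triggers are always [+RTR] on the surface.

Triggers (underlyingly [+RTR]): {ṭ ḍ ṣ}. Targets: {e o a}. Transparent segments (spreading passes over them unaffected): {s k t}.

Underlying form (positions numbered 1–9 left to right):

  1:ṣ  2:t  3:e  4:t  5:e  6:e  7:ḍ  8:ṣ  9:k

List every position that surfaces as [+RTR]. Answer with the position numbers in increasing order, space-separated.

1 6 7 8

From /ṣ/ at 1 leftward: word edge.
From /ḍ/ at 7 leftward: 6 /e/ → [+RTR]; bound reached.
From /ṣ/ at 8 leftward: 7 /ḍ/ is itself a trigger — this domain ends here.
Targets with no active source: positions 3 5 stay [-emphatic].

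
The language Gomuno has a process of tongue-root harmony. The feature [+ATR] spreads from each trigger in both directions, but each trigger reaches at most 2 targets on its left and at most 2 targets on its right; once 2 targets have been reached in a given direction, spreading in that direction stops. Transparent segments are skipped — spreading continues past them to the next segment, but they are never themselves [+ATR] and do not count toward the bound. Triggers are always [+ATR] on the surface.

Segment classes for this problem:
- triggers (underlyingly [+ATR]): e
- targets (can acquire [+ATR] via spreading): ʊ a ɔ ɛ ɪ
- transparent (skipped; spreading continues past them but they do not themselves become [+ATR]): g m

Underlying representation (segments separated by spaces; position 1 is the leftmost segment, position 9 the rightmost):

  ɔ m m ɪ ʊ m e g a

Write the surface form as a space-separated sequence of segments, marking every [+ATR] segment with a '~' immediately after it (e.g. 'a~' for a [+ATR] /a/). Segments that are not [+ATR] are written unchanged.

ɔ m m ɪ~ ʊ~ m e~ g a~

From /e/ at 7 rightward: 8 /g/ transparent; 9 /a/ → [+ATR]; word edge.
From /e/ at 7 leftward: 6 /m/ transparent; 5 /ʊ/ → [+ATR]; 4 /ɪ/ → [+ATR]; bound reached.
Target with no active source: position 1 stays [-ATR].
[+ATR] positions on the surface: 4 5 7 9.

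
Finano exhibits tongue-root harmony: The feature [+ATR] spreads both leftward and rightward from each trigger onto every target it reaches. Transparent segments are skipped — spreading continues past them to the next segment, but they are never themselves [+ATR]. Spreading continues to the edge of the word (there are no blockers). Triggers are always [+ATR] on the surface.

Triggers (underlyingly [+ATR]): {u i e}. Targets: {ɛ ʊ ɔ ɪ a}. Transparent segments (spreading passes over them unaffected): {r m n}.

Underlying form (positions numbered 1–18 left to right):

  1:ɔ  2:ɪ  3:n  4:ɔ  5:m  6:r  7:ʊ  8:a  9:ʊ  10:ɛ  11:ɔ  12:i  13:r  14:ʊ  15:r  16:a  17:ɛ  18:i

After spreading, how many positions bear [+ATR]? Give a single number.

From /i/ at 12 rightward: 13 /r/ transparent; 14 /ʊ/ → [+ATR]; 15 /r/ transparent; 16 /a/ → [+ATR]; 17 /ɛ/ → [+ATR]; 18 /i/ is itself a trigger — this domain ends here.
From /i/ at 12 leftward: 11 /ɔ/ → [+ATR]; 10 /ɛ/ → [+ATR]; 9 /ʊ/ → [+ATR]; 8 /a/ → [+ATR]; 7 /ʊ/ → [+ATR]; 6 /r/ transparent; 5 /m/ transparent; 4 /ɔ/ → [+ATR]; 3 /n/ transparent; 2 /ɪ/ → [+ATR]; 1 /ɔ/ → [+ATR]; word edge.
From /i/ at 18 rightward: word edge.
From /i/ at 18 leftward: 17 /ɛ/ → [+ATR]; 16 /a/ → [+ATR]; 15 /r/ transparent; 14 /ʊ/ → [+ATR]; 13 /r/ transparent; 12 /i/ is itself a trigger — this domain ends here.
[+ATR] positions on the surface: 1 2 4 7 8 9 10 11 12 14 16 17 18.

13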